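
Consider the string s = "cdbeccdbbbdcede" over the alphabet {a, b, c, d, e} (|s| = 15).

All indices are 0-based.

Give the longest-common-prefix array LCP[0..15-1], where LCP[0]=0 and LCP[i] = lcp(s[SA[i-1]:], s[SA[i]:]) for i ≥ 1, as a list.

rank→(start, suffix):
  0 → (7, 'bbbdcede')
  1 → (8, 'bbdcede')
  2 → (9, 'bdcede')
  3 → (2, 'beccdbbbdcede')
  4 → (4, 'ccdbbbdcede')
  5 → (5, 'cdbbbdcede')
  6 → (0, 'cdbeccdbbbdcede')
  7 → (11, 'cede')
  8 → (6, 'dbbbdcede')
  9 → (1, 'dbeccdbbbdcede')
  10 → (10, 'dcede')
  11 → (13, 'de')
  12 → (14, 'e')
  13 → (3, 'eccdbbbdcede')
  14 → (12, 'ede')

SA = [7, 8, 9, 2, 4, 5, 0, 11, 6, 1, 10, 13, 14, 3, 12]
[i] adj suffixes → lcp
  [1] 7/8 → 2 ('bb')
  [2] 8/9 → 1 ('b')
  [3] 9/2 → 1 ('b')
  [4] 2/4 → 0 ('')
  [5] 4/5 → 1 ('c')
  [6] 5/0 → 3 ('cdb')
  [7] 0/11 → 1 ('c')
  [8] 11/6 → 0 ('')
  [9] 6/1 → 2 ('db')
  [10] 1/10 → 1 ('d')
  [11] 10/13 → 1 ('d')
  [12] 13/14 → 0 ('')
  [13] 14/3 → 1 ('e')
  [14] 3/12 → 1 ('e')

[0, 2, 1, 1, 0, 1, 3, 1, 0, 2, 1, 1, 0, 1, 1]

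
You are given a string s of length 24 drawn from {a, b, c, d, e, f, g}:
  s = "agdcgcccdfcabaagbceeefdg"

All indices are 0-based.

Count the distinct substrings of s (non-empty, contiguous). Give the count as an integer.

rank→(start, suffix):
  0 → (13, 'aagbceeefdg')
  1 → (11, 'abaagbceeefdg')
  2 → (14, 'agbceeefdg')
  3 → (0, 'agdcgcccdfcabaagbceeefdg')
  4 → (12, 'baagbceeefdg')
  5 → (16, 'bceeefdg')
  6 → (10, 'cabaagbceeefdg')
  7 → (5, 'cccdfcabaagbceeefdg')
  8 → (6, 'ccdfcabaagbceeefdg')
  9 → (7, 'cdfcabaagbceeefdg')
  10 → (17, 'ceeefdg')
  11 → (3, 'cgcccdfcabaagbceeefdg')
  12 → (2, 'dcgcccdfcabaagbceeefdg')
  13 → (8, 'dfcabaagbceeefdg')
  14 → (22, 'dg')
  15 → (18, 'eeefdg')
  16 → (19, 'eefdg')
  17 → (20, 'efdg')
  18 → (9, 'fcabaagbceeefdg')
  19 → (21, 'fdg')
  20 → (23, 'g')
  21 → (15, 'gbceeefdg')
  22 → (4, 'gcccdfcabaagbceeefdg')
  23 → (1, 'gdcgcccdfcabaagbceeefdg')

SA = [13, 11, 14, 0, 12, 16, 10, 5, 6, 7, 17, 3, 2, 8, 22, 18, 19, 20, 9, 21, 23, 15, 4, 1]
[i] adj suffixes → lcp
  [1] 13/11 → 1 ('a')
  [2] 11/14 → 1 ('a')
  [3] 14/0 → 2 ('ag')
  [4] 0/12 → 0 ('')
  [5] 12/16 → 1 ('b')
  [6] 16/10 → 0 ('')
  [7] 10/5 → 1 ('c')
  [8] 5/6 → 2 ('cc')
  [9] 6/7 → 1 ('c')
  [10] 7/17 → 1 ('c')
  [11] 17/3 → 1 ('c')
  [12] 3/2 → 0 ('')
  [13] 2/8 → 1 ('d')
  [14] 8/22 → 1 ('d')
  [15] 22/18 → 0 ('')
  [16] 18/19 → 2 ('ee')
  [17] 19/20 → 1 ('e')
  [18] 20/9 → 0 ('')
  [19] 9/21 → 1 ('f')
  [20] 21/23 → 0 ('')
  [21] 23/15 → 1 ('g')
  [22] 15/4 → 1 ('g')
  [23] 4/1 → 1 ('g')

n(n+1)/2 = 24·25/2 = 300
Σ LCP = 0 + 1 + 1 + 2 + 0 + 1 + 0 + 1 + 2 + 1 + 1 + 1 + 0 + 1 + 1 + 0 + 2 + 1 + 0 + 1 + 0 + 1 + 1 + 1 = 20
distinct = 300 − 20 = 280

280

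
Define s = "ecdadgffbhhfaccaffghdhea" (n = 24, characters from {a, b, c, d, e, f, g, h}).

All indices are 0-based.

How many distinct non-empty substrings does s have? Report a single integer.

sorted suffixes:
  #0 SA[0]=23  'a'
  #1 SA[1]=12  'accaffghdhea'
  #2 SA[2]=3  'adgffbhhfaccaffghdhea'
  #3 SA[3]=15  'affghdhea'
  #4 SA[4]=8  'bhhfaccaffghdhea'
  #5 SA[5]=14  'caffghdhea'
  #6 SA[6]=13  'ccaffghdhea'
  #7 SA[7]=1  'cdadgffbhhfaccaffghdhea'
  #8 SA[8]=2  'dadgffbhhfaccaffghdhea'
  #9 SA[9]=4  'dgffbhhfaccaffghdhea'
  #10 SA[10]=20  'dhea'
  #11 SA[11]=22  'ea'
  #12 SA[12]=0  'ecdadgffbhhfaccaffghdhea'
  #13 SA[13]=11  'faccaffghdhea'
  #14 SA[14]=7  'fbhhfaccaffghdhea'
  #15 SA[15]=6  'ffbhhfaccaffghdhea'
  #16 SA[16]=16  'ffghdhea'
  #17 SA[17]=17  'fghdhea'
  #18 SA[18]=5  'gffbhhfaccaffghdhea'
  #19 SA[19]=18  'ghdhea'
  #20 SA[20]=19  'hdhea'
  #21 SA[21]=21  'hea'
  #22 SA[22]=10  'hfaccaffghdhea'
  #23 SA[23]=9  'hhfaccaffghdhea'

SA = [23, 12, 3, 15, 8, 14, 13, 1, 2, 4, 20, 22, 0, 11, 7, 6, 16, 17, 5, 18, 19, 21, 10, 9]
[i] adj suffixes → lcp
  [1] 23/12 → 1 ('a')
  [2] 12/3 → 1 ('a')
  [3] 3/15 → 1 ('a')
  [4] 15/8 → 0 ('')
  [5] 8/14 → 0 ('')
  [6] 14/13 → 1 ('c')
  [7] 13/1 → 1 ('c')
  [8] 1/2 → 0 ('')
  [9] 2/4 → 1 ('d')
  [10] 4/20 → 1 ('d')
  [11] 20/22 → 0 ('')
  [12] 22/0 → 1 ('e')
  [13] 0/11 → 0 ('')
  [14] 11/7 → 1 ('f')
  [15] 7/6 → 1 ('f')
  [16] 6/16 → 2 ('ff')
  [17] 16/17 → 1 ('f')
  [18] 17/5 → 0 ('')
  [19] 5/18 → 1 ('g')
  [20] 18/19 → 0 ('')
  [21] 19/21 → 1 ('h')
  [22] 21/10 → 1 ('h')
  [23] 10/9 → 1 ('h')

n(n+1)/2 = 24·25/2 = 300
Σ LCP = 0 + 1 + 1 + 1 + 0 + 0 + 1 + 1 + 0 + 1 + 1 + 0 + 1 + 0 + 1 + 1 + 2 + 1 + 0 + 1 + 0 + 1 + 1 + 1 = 17
distinct = 300 − 17 = 283

283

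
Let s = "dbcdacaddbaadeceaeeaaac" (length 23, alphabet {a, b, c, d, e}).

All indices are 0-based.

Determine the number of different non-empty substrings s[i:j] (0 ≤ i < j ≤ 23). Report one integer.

252

sorted suffixes:
  #0 SA[0]=19  'aaac'
  #1 SA[1]=20  'aac'
  #2 SA[2]=10  'aadeceaeeaaac'
  #3 SA[3]=21  'ac'
  #4 SA[4]=4  'acaddbaadeceaeeaaac'
  #5 SA[5]=6  'addbaadeceaeeaaac'
  #6 SA[6]=11  'adeceaeeaaac'
  #7 SA[7]=16  'aeeaaac'
  #8 SA[8]=9  'baadeceaeeaaac'
  #9 SA[9]=1  'bcdacaddbaadeceaeeaaac'
  #10 SA[10]=22  'c'
  #11 SA[11]=5  'caddbaadeceaeeaaac'
  #12 SA[12]=2  'cdacaddbaadeceaeeaaac'
  #13 SA[13]=14  'ceaeeaaac'
  #14 SA[14]=3  'dacaddbaadeceaeeaaac'
  #15 SA[15]=8  'dbaadeceaeeaaac'
  #16 SA[16]=0  'dbcdacaddbaadeceaeeaaac'
  #17 SA[17]=7  'ddbaadeceaeeaaac'
  #18 SA[18]=12  'deceaeeaaac'
  #19 SA[19]=18  'eaaac'
  #20 SA[20]=15  'eaeeaaac'
  #21 SA[21]=13  'eceaeeaaac'
  #22 SA[22]=17  'eeaaac'

SA = [19, 20, 10, 21, 4, 6, 11, 16, 9, 1, 22, 5, 2, 14, 3, 8, 0, 7, 12, 18, 15, 13, 17]
rank  pair      lcp
   1  s[19:],s[20:]  2  'aa'
   2  s[20:],s[10:]  2  'aa'
   3  s[10:],s[21:]  1  'a'
   4  s[21:],s[4:]  2  'ac'
   5  s[4:],s[6:]  1  'a'
   6  s[6:],s[11:]  2  'ad'
   7  s[11:],s[16:]  1  'a'
   8  s[16:],s[9:]  0  ''
   9  s[9:],s[1:]  1  'b'
  10  s[1:],s[22:]  0  ''
  11  s[22:],s[5:]  1  'c'
  12  s[5:],s[2:]  1  'c'
  13  s[2:],s[14:]  1  'c'
  14  s[14:],s[3:]  0  ''
  15  s[3:],s[8:]  1  'd'
  16  s[8:],s[0:]  2  'db'
  17  s[0:],s[7:]  1  'd'
  18  s[7:],s[12:]  1  'd'
  19  s[12:],s[18:]  0  ''
  20  s[18:],s[15:]  2  'ea'
  21  s[15:],s[13:]  1  'e'
  22  s[13:],s[17:]  1  'e'

n(n+1)/2 = 23·24/2 = 276
Σ LCP = 0 + 2 + 2 + 1 + 2 + 1 + 2 + 1 + 0 + 1 + 0 + 1 + 1 + 1 + 0 + 1 + 2 + 1 + 1 + 0 + 2 + 1 + 1 = 24
distinct = 276 − 24 = 252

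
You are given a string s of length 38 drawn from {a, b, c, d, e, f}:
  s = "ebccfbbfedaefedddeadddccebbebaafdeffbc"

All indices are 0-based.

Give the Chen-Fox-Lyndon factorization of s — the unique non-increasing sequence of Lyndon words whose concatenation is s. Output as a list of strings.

emit factor 1: 'e' (i=0, period=1)
emit factor 2: 'bccf' (i=1, period=4)
emit factor 3: 'bbfed' (i=5, period=5)
emit factor 4: 'aefeddde' (i=10, period=8)
emit factor 5: 'adddccebbeb' (i=18, period=11)
emit factor 6: 'aafdeffbc' (i=29, period=9)

["e", "bccf", "bbfed", "aefeddde", "adddccebbeb", "aafdeffbc"]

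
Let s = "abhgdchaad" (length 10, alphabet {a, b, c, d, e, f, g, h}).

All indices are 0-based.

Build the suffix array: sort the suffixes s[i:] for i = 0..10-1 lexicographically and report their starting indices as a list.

[7, 0, 8, 1, 5, 9, 4, 3, 6, 2]

sorted suffixes:
  #0 SA[0]=7  'aad'
  #1 SA[1]=0  'abhgdchaad'
  #2 SA[2]=8  'ad'
  #3 SA[3]=1  'bhgdchaad'
  #4 SA[4]=5  'chaad'
  #5 SA[5]=9  'd'
  #6 SA[6]=4  'dchaad'
  #7 SA[7]=3  'gdchaad'
  #8 SA[8]=6  'haad'
  #9 SA[9]=2  'hgdchaad'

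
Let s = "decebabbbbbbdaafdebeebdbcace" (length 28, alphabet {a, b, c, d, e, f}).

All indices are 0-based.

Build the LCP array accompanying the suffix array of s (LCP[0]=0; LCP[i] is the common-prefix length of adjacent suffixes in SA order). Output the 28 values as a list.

rank | idx | suffix
   0 |  13 | aafdebeebdbcace
   1 |   5 | abbbbbbdaafdebeebdbcace
   2 |  25 | ace
   3 |  14 | afdebeebdbcace
   4 |   4 | babbbbbbdaafdebeebdbcace
   5 |   6 | bbbbbbdaafdebeebdbcace
   6 |   7 | bbbbbdaafdebeebdbcace
   7 |   8 | bbbbdaafdebeebdbcace
   8 |   9 | bbbdaafdebeebdbcace
   9 |  10 | bbdaafdebeebdbcace
  10 |  23 | bcace
  11 |  11 | bdaafdebeebdbcace
  12 |  21 | bdbcace
  13 |  18 | beebdbcace
  14 |  24 | cace
  15 |  26 | ce
  16 |   2 | cebabbbbbbdaafdebeebdbcace
  17 |  12 | daafdebeebdbcace
  18 |  22 | dbcace
  19 |  16 | debeebdbcace
  20 |   0 | decebabbbbbbdaafdebeebdbcace
  21 |  27 | e
  22 |   3 | ebabbbbbbdaafdebeebdbcace
  23 |  20 | ebdbcace
  24 |  17 | ebeebdbcace
  25 |   1 | ecebabbbbbbdaafdebeebdbcace
  26 |  19 | eebdbcace
  27 |  15 | fdebeebdbcace

SA = [13, 5, 25, 14, 4, 6, 7, 8, 9, 10, 23, 11, 21, 18, 24, 26, 2, 12, 22, 16, 0, 27, 3, 20, 17, 1, 19, 15]
[i] adj suffixes → lcp
  [1] 13/5 → 1 ('a')
  [2] 5/25 → 1 ('a')
  [3] 25/14 → 1 ('a')
  [4] 14/4 → 0 ('')
  [5] 4/6 → 1 ('b')
  [6] 6/7 → 5 ('bbbbb')
  [7] 7/8 → 4 ('bbbb')
  [8] 8/9 → 3 ('bbb')
  [9] 9/10 → 2 ('bb')
  [10] 10/23 → 1 ('b')
  [11] 23/11 → 1 ('b')
  [12] 11/21 → 2 ('bd')
  [13] 21/18 → 1 ('b')
  [14] 18/24 → 0 ('')
  [15] 24/26 → 1 ('c')
  [16] 26/2 → 2 ('ce')
  [17] 2/12 → 0 ('')
  [18] 12/22 → 1 ('d')
  [19] 22/16 → 1 ('d')
  [20] 16/0 → 2 ('de')
  [21] 0/27 → 0 ('')
  [22] 27/3 → 1 ('e')
  [23] 3/20 → 2 ('eb')
  [24] 20/17 → 2 ('eb')
  [25] 17/1 → 1 ('e')
  [26] 1/19 → 1 ('e')
  [27] 19/15 → 0 ('')

[0, 1, 1, 1, 0, 1, 5, 4, 3, 2, 1, 1, 2, 1, 0, 1, 2, 0, 1, 1, 2, 0, 1, 2, 2, 1, 1, 0]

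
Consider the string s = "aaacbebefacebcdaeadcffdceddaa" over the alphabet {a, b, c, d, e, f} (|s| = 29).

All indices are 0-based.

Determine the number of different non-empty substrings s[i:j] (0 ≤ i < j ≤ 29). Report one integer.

sorted suffixes:
  #0 SA[0]=28  'a'
  #1 SA[1]=27  'aa'
  #2 SA[2]=0  'aaacbebefacebcdaeadcffdceddaa'
  #3 SA[3]=1  'aacbebefacebcdaeadcffdceddaa'
  #4 SA[4]=2  'acbebefacebcdaeadcffdceddaa'
  #5 SA[5]=9  'acebcdaeadcffdceddaa'
  #6 SA[6]=17  'adcffdceddaa'
  #7 SA[7]=15  'aeadcffdceddaa'
  #8 SA[8]=12  'bcdaeadcffdceddaa'
  #9 SA[9]=4  'bebefacebcdaeadcffdceddaa'
  #10 SA[10]=6  'befacebcdaeadcffdceddaa'
  #11 SA[11]=3  'cbebefacebcdaeadcffdceddaa'
  #12 SA[12]=13  'cdaeadcffdceddaa'
  #13 SA[13]=10  'cebcdaeadcffdceddaa'
  #14 SA[14]=23  'ceddaa'
  #15 SA[15]=19  'cffdceddaa'
  #16 SA[16]=26  'daa'
  #17 SA[17]=14  'daeadcffdceddaa'
  #18 SA[18]=22  'dceddaa'
  #19 SA[19]=18  'dcffdceddaa'
  #20 SA[20]=25  'ddaa'
  #21 SA[21]=16  'eadcffdceddaa'
  #22 SA[22]=11  'ebcdaeadcffdceddaa'
  #23 SA[23]=5  'ebefacebcdaeadcffdceddaa'
  #24 SA[24]=24  'eddaa'
  #25 SA[25]=7  'efacebcdaeadcffdceddaa'
  #26 SA[26]=8  'facebcdaeadcffdceddaa'
  #27 SA[27]=21  'fdceddaa'
  #28 SA[28]=20  'ffdceddaa'

SA = [28, 27, 0, 1, 2, 9, 17, 15, 12, 4, 6, 3, 13, 10, 23, 19, 26, 14, 22, 18, 25, 16, 11, 5, 24, 7, 8, 21, 20]
i: (SA[i-1],SA[i]) lcp shared
  1: (28,27) 1 'a'
  2: (27,0) 2 'aa'
  3: (0,1) 2 'aa'
  4: (1,2) 1 'a'
  5: (2,9) 2 'ac'
  6: (9,17) 1 'a'
  7: (17,15) 1 'a'
  8: (15,12) 0 ''
  9: (12,4) 1 'b'
  10: (4,6) 2 'be'
  11: (6,3) 0 ''
  12: (3,13) 1 'c'
  13: (13,10) 1 'c'
  14: (10,23) 2 'ce'
  15: (23,19) 1 'c'
  16: (19,26) 0 ''
  17: (26,14) 2 'da'
  18: (14,22) 1 'd'
  19: (22,18) 2 'dc'
  20: (18,25) 1 'd'
  21: (25,16) 0 ''
  22: (16,11) 1 'e'
  23: (11,5) 2 'eb'
  24: (5,24) 1 'e'
  25: (24,7) 1 'e'
  26: (7,8) 0 ''
  27: (8,21) 1 'f'
  28: (21,20) 1 'f'

n(n+1)/2 = 29·30/2 = 435
Σ LCP = 0 + 1 + 2 + 2 + 1 + 2 + 1 + 1 + 0 + 1 + 2 + 0 + 1 + 1 + 2 + 1 + 0 + 2 + 1 + 2 + 1 + 0 + 1 + 2 + 1 + 1 + 0 + 1 + 1 = 31
distinct = 435 − 31 = 404

404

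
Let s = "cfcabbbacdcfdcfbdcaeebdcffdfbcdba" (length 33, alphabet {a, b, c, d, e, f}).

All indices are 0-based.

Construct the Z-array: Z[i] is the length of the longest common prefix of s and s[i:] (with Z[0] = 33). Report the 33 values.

Z[0]=33
i=1: outside box; Z[1]=0
i=2: outside box; Z[2]=1 grow→box=[2,3)
i=3: outside box; Z[3]=0
i=4: outside box; Z[4]=0
i=5: outside box; Z[5]=0
i=6: outside box; Z[6]=0
i=7: outside box; Z[7]=0
i=8: outside box; Z[8]=1 grow→box=[8,9)
i=9: outside box; Z[9]=0
i=10: outside box; Z[10]=2 grow→box=[10,12)
i=11: min(r-i=1, Z[1]=0)=0; Z[11]=0
i=12: outside box; Z[12]=0
i=13: outside box; Z[13]=2 grow→box=[13,15)
i=14: min(r-i=1, Z[1]=0)=0; Z[14]=0
i=15: outside box; Z[15]=0
i=16: outside box; Z[16]=0
i=17: outside box; Z[17]=1 grow→box=[17,18)
i=18: outside box; Z[18]=0
i=19: outside box; Z[19]=0
i=20: outside box; Z[20]=0
i=21: outside box; Z[21]=0
i=22: outside box; Z[22]=0
i=23: outside box; Z[23]=2 grow→box=[23,25)
i=24: min(r-i=1, Z[1]=0)=0; Z[24]=0
i=25: outside box; Z[25]=0
i=26: outside box; Z[26]=0
i=27: outside box; Z[27]=0
i=28: outside box; Z[28]=0
i=29: outside box; Z[29]=1 grow→box=[29,30)
i=30: outside box; Z[30]=0
i=31: outside box; Z[31]=0
i=32: outside box; Z[32]=0

[33, 0, 1, 0, 0, 0, 0, 0, 1, 0, 2, 0, 0, 2, 0, 0, 0, 1, 0, 0, 0, 0, 0, 2, 0, 0, 0, 0, 0, 1, 0, 0, 0]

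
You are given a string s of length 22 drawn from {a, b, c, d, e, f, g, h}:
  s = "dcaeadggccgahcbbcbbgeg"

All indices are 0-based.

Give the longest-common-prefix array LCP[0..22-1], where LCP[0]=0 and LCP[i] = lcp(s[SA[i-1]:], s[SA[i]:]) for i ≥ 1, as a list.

rank | idx | suffix
   0 |   4 | adggccgahcbbcbbgeg
   1 |   2 | aeadggccgahcbbcbbgeg
   2 |  11 | ahcbbcbbgeg
   3 |  14 | bbcbbgeg
   4 |  17 | bbgeg
   5 |  15 | bcbbgeg
   6 |  18 | bgeg
   7 |   1 | caeadggccgahcbbcbbgeg
   8 |  13 | cbbcbbgeg
   9 |  16 | cbbgeg
  10 |   8 | ccgahcbbcbbgeg
  11 |   9 | cgahcbbcbbgeg
  12 |   0 | dcaeadggccgahcbbcbbgeg
  13 |   5 | dggccgahcbbcbbgeg
  14 |   3 | eadggccgahcbbcbbgeg
  15 |  20 | eg
  16 |  21 | g
  17 |  10 | gahcbbcbbgeg
  18 |   7 | gccgahcbbcbbgeg
  19 |  19 | geg
  20 |   6 | ggccgahcbbcbbgeg
  21 |  12 | hcbbcbbgeg

SA = [4, 2, 11, 14, 17, 15, 18, 1, 13, 16, 8, 9, 0, 5, 3, 20, 21, 10, 7, 19, 6, 12]
[i] adj suffixes → lcp
  [1] 4/2 → 1 ('a')
  [2] 2/11 → 1 ('a')
  [3] 11/14 → 0 ('')
  [4] 14/17 → 2 ('bb')
  [5] 17/15 → 1 ('b')
  [6] 15/18 → 1 ('b')
  [7] 18/1 → 0 ('')
  [8] 1/13 → 1 ('c')
  [9] 13/16 → 3 ('cbb')
  [10] 16/8 → 1 ('c')
  [11] 8/9 → 1 ('c')
  [12] 9/0 → 0 ('')
  [13] 0/5 → 1 ('d')
  [14] 5/3 → 0 ('')
  [15] 3/20 → 1 ('e')
  [16] 20/21 → 0 ('')
  [17] 21/10 → 1 ('g')
  [18] 10/7 → 1 ('g')
  [19] 7/19 → 1 ('g')
  [20] 19/6 → 1 ('g')
  [21] 6/12 → 0 ('')

[0, 1, 1, 0, 2, 1, 1, 0, 1, 3, 1, 1, 0, 1, 0, 1, 0, 1, 1, 1, 1, 0]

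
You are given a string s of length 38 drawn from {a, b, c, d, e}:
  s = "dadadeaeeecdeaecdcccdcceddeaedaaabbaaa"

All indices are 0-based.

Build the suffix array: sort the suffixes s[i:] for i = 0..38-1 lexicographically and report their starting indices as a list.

rank→(start, suffix):
  0 → (37, 'a')
  1 → (36, 'aa')
  2 → (35, 'aaa')
  3 → (30, 'aaabbaaa')
  4 → (31, 'aabbaaa')
  5 → (32, 'abbaaa')
  6 → (1, 'adadeaeeecdeaecdcccdcceddeaedaaabbaaa')
  7 → (3, 'adeaeeecdeaecdcccdcceddeaedaaabbaaa')
  8 → (13, 'aecdcccdcceddeaedaaabbaaa')
  9 → (27, 'aedaaabbaaa')
  10 → (6, 'aeeecdeaecdcccdcceddeaedaaabbaaa')
  11 → (34, 'baaa')
  12 → (33, 'bbaaa')
  13 → (17, 'cccdcceddeaedaaabbaaa')
  14 → (18, 'ccdcceddeaedaaabbaaa')
  15 → (21, 'cceddeaedaaabbaaa')
  16 → (15, 'cdcccdcceddeaedaaabbaaa')
  17 → (19, 'cdcceddeaedaaabbaaa')
  18 → (10, 'cdeaecdcccdcceddeaedaaabbaaa')
  19 → (22, 'ceddeaedaaabbaaa')
  20 → (29, 'daaabbaaa')
  21 → (0, 'dadadeaeeecdeaecdcccdcceddeaedaaabbaaa')
  22 → (2, 'dadeaeeecdeaecdcccdcceddeaedaaabbaaa')
  23 → (16, 'dcccdcceddeaedaaabbaaa')
  24 → (20, 'dcceddeaedaaabbaaa')
  25 → (24, 'ddeaedaaabbaaa')
  26 → (11, 'deaecdcccdcceddeaedaaabbaaa')
  27 → (25, 'deaedaaabbaaa')
  28 → (4, 'deaeeecdeaecdcccdcceddeaedaaabbaaa')
  29 → (12, 'eaecdcccdcceddeaedaaabbaaa')
  30 → (26, 'eaedaaabbaaa')
  31 → (5, 'eaeeecdeaecdcccdcceddeaedaaabbaaa')
  32 → (14, 'ecdcccdcceddeaedaaabbaaa')
  33 → (9, 'ecdeaecdcccdcceddeaedaaabbaaa')
  34 → (28, 'edaaabbaaa')
  35 → (23, 'eddeaedaaabbaaa')
  36 → (8, 'eecdeaecdcccdcceddeaedaaabbaaa')
  37 → (7, 'eeecdeaecdcccdcceddeaedaaabbaaa')

[37, 36, 35, 30, 31, 32, 1, 3, 13, 27, 6, 34, 33, 17, 18, 21, 15, 19, 10, 22, 29, 0, 2, 16, 20, 24, 11, 25, 4, 12, 26, 5, 14, 9, 28, 23, 8, 7]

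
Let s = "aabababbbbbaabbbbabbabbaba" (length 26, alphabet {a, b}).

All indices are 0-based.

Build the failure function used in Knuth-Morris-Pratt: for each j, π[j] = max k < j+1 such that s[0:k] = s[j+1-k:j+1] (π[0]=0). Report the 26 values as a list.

[0, 1, 0, 1, 0, 1, 0, 0, 0, 0, 0, 1, 2, 3, 0, 0, 0, 1, 0, 0, 1, 0, 0, 1, 0, 1]

π[0] = 0
j=1 s[j]='a': π[1]=1 (border 'a')
j=2 s[j]='b': k: 1→0; π[2]=0 (border '')
j=3 s[j]='a': π[3]=1 (border 'a')
j=4 s[j]='b': k: 1→0; π[4]=0 (border '')
j=5 s[j]='a': π[5]=1 (border 'a')
j=6 s[j]='b': k: 1→0; π[6]=0 (border '')
j=7 s[j]='b': π[7]=0 (border '')
j=8 s[j]='b': π[8]=0 (border '')
j=9 s[j]='b': π[9]=0 (border '')
j=10 s[j]='b': π[10]=0 (border '')
j=11 s[j]='a': π[11]=1 (border 'a')
j=12 s[j]='a': π[12]=2 (border 'aa')
j=13 s[j]='b': π[13]=3 (border 'aab')
j=14 s[j]='b': k: 3→0; π[14]=0 (border '')
j=15 s[j]='b': π[15]=0 (border '')
j=16 s[j]='b': π[16]=0 (border '')
j=17 s[j]='a': π[17]=1 (border 'a')
j=18 s[j]='b': k: 1→0; π[18]=0 (border '')
j=19 s[j]='b': π[19]=0 (border '')
j=20 s[j]='a': π[20]=1 (border 'a')
j=21 s[j]='b': k: 1→0; π[21]=0 (border '')
j=22 s[j]='b': π[22]=0 (border '')
j=23 s[j]='a': π[23]=1 (border 'a')
j=24 s[j]='b': k: 1→0; π[24]=0 (border '')
j=25 s[j]='a': π[25]=1 (border 'a')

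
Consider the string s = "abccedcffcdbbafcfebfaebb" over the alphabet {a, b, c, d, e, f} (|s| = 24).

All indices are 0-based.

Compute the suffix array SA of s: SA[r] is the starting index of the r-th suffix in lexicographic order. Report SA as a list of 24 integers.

[0, 20, 13, 23, 12, 22, 11, 1, 18, 2, 9, 3, 15, 6, 10, 5, 21, 17, 4, 19, 8, 14, 16, 7]

rank | idx | suffix
   0 |   0 | abccedcffcdbbafcfebfaebb
   1 |  20 | aebb
   2 |  13 | afcfebfaebb
   3 |  23 | b
   4 |  12 | bafcfebfaebb
   5 |  22 | bb
   6 |  11 | bbafcfebfaebb
   7 |   1 | bccedcffcdbbafcfebfaebb
   8 |  18 | bfaebb
   9 |   2 | ccedcffcdbbafcfebfaebb
  10 |   9 | cdbbafcfebfaebb
  11 |   3 | cedcffcdbbafcfebfaebb
  12 |  15 | cfebfaebb
  13 |   6 | cffcdbbafcfebfaebb
  14 |  10 | dbbafcfebfaebb
  15 |   5 | dcffcdbbafcfebfaebb
  16 |  21 | ebb
  17 |  17 | ebfaebb
  18 |   4 | edcffcdbbafcfebfaebb
  19 |  19 | faebb
  20 |   8 | fcdbbafcfebfaebb
  21 |  14 | fcfebfaebb
  22 |  16 | febfaebb
  23 |   7 | ffcdbbafcfebfaebb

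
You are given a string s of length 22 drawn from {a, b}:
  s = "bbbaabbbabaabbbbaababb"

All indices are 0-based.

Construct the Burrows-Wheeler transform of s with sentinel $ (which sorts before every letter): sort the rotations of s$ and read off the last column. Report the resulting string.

rank  rotation                 last
    0  $bbbaabbbabaabbbbaababb  b
    1  aababb$bbbaabbbabaabbbb  b
    2  aabbbabaabbbbaababb$bbb  b
    3  aabbbbaababb$bbbaabbbab  b
    4  abaabbbbaababb$bbbaabbb  b
    5  ababb$bbbaabbbabaabbbba  a
    6  abb$bbbaabbbabaabbbbaab  b
    7  abbbabaabbbbaababb$bbba  a
    8  abbbbaababb$bbbaabbbaba  a
    9  b$bbbaabbbabaabbbbaabab  b
   10  baababb$bbbaabbbabaabbb  b
   11  baabbbabaabbbbaababb$bb  b
   12  baabbbbaababb$bbbaabbba  a
   13  babaabbbbaababb$bbbaabb  b
   14  babb$bbbaabbbabaabbbbaa  a
   15  bb$bbbaabbbabaabbbbaaba  a
   16  bbaababb$bbbaabbbabaabb  b
   17  bbaabbbabaabbbbaababb$b  b
   18  bbabaabbbbaababb$bbbaab  b
   19  bbbaababb$bbbaabbbabaab  b
   20  bbbaabbbabaabbbbaababb$  $
   21  bbbabaabbbbaababb$bbbaa  a
   22  bbbbaababb$bbbaabbbabaa  a

bbbbbabaabbbabaabbbb$aa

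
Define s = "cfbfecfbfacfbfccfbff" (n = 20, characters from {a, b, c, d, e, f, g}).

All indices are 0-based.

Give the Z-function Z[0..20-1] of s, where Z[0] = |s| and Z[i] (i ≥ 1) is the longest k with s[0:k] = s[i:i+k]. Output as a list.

Z[0]=20
i=1: outside box; Z[1]=0
i=2: outside box; Z[2]=0
i=3: outside box; Z[3]=0
i=4: outside box; Z[4]=0
i=5: outside box; Z[5]=4 grow→box=[5,9)
i=6: min(r-i=3, Z[1]=0)=0; Z[6]=0
i=7: min(r-i=2, Z[2]=0)=0; Z[7]=0
i=8: min(r-i=1, Z[3]=0)=0; Z[8]=0
i=9: outside box; Z[9]=0
i=10: outside box; Z[10]=4 grow→box=[10,14)
i=11: min(r-i=3, Z[1]=0)=0; Z[11]=0
i=12: min(r-i=2, Z[2]=0)=0; Z[12]=0
i=13: min(r-i=1, Z[3]=0)=0; Z[13]=0
i=14: outside box; Z[14]=1 grow→box=[14,15)
i=15: outside box; Z[15]=4 grow→box=[15,19)
i=16: min(r-i=3, Z[1]=0)=0; Z[16]=0
i=17: min(r-i=2, Z[2]=0)=0; Z[17]=0
i=18: min(r-i=1, Z[3]=0)=0; Z[18]=0
i=19: outside box; Z[19]=0

[20, 0, 0, 0, 0, 4, 0, 0, 0, 0, 4, 0, 0, 0, 1, 4, 0, 0, 0, 0]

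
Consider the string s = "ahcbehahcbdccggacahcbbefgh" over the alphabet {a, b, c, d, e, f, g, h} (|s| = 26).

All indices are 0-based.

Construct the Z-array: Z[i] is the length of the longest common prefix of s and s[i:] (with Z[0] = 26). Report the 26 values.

Z[0]=26
i=1: i≥r, start 0; Z[1]=0
i=2: i≥r, start 0; Z[2]=0
i=3: i≥r, start 0; Z[3]=0
i=4: i≥r, start 0; Z[4]=0
i=5: i≥r, start 0; Z[5]=0
i=6: i≥r, start 0; Z[6]=4 grow→box=[6,10)
i=7: min(r-i=3, Z[1]=0)=0; Z[7]=0
i=8: min(r-i=2, Z[2]=0)=0; Z[8]=0
i=9: min(r-i=1, Z[3]=0)=0; Z[9]=0
i=10: i≥r, start 0; Z[10]=0
i=11: i≥r, start 0; Z[11]=0
i=12: i≥r, start 0; Z[12]=0
i=13: i≥r, start 0; Z[13]=0
i=14: i≥r, start 0; Z[14]=0
i=15: i≥r, start 0; Z[15]=1 grow→box=[15,16)
i=16: i≥r, start 0; Z[16]=0
i=17: i≥r, start 0; Z[17]=4 grow→box=[17,21)
i=18: min(r-i=3, Z[1]=0)=0; Z[18]=0
i=19: min(r-i=2, Z[2]=0)=0; Z[19]=0
i=20: min(r-i=1, Z[3]=0)=0; Z[20]=0
i=21: i≥r, start 0; Z[21]=0
i=22: i≥r, start 0; Z[22]=0
i=23: i≥r, start 0; Z[23]=0
i=24: i≥r, start 0; Z[24]=0
i=25: i≥r, start 0; Z[25]=0

[26, 0, 0, 0, 0, 0, 4, 0, 0, 0, 0, 0, 0, 0, 0, 1, 0, 4, 0, 0, 0, 0, 0, 0, 0, 0]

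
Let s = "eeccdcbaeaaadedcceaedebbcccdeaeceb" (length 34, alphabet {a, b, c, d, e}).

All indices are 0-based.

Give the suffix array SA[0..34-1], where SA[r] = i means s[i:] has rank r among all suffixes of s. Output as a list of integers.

[9, 10, 11, 7, 29, 18, 33, 6, 22, 23, 5, 24, 2, 25, 15, 3, 26, 16, 31, 4, 14, 27, 20, 12, 8, 28, 17, 32, 21, 1, 30, 13, 19, 0]

rank→(start, suffix):
  0 → (9, 'aaadedcceaedebbcccdeaeceb')
  1 → (10, 'aadedcceaedebbcccdeaeceb')
  2 → (11, 'adedcceaedebbcccdeaeceb')
  3 → (7, 'aeaaadedcceaedebbcccdeaeceb')
  4 → (29, 'aeceb')
  5 → (18, 'aedebbcccdeaeceb')
  6 → (33, 'b')
  7 → (6, 'baeaaadedcceaedebbcccdeaeceb')
  8 → (22, 'bbcccdeaeceb')
  9 → (23, 'bcccdeaeceb')
  10 → (5, 'cbaeaaadedcceaedebbcccdeaeceb')
  11 → (24, 'cccdeaeceb')
  12 → (2, 'ccdcbaeaaadedcceaedebbcccdeaeceb')
  13 → (25, 'ccdeaeceb')
  14 → (15, 'cceaedebbcccdeaeceb')
  15 → (3, 'cdcbaeaaadedcceaedebbcccdeaeceb')
  16 → (26, 'cdeaeceb')
  17 → (16, 'ceaedebbcccdeaeceb')
  18 → (31, 'ceb')
  19 → (4, 'dcbaeaaadedcceaedebbcccdeaeceb')
  20 → (14, 'dcceaedebbcccdeaeceb')
  21 → (27, 'deaeceb')
  22 → (20, 'debbcccdeaeceb')
  23 → (12, 'dedcceaedebbcccdeaeceb')
  24 → (8, 'eaaadedcceaedebbcccdeaeceb')
  25 → (28, 'eaeceb')
  26 → (17, 'eaedebbcccdeaeceb')
  27 → (32, 'eb')
  28 → (21, 'ebbcccdeaeceb')
  29 → (1, 'eccdcbaeaaadedcceaedebbcccdeaeceb')
  30 → (30, 'eceb')
  31 → (13, 'edcceaedebbcccdeaeceb')
  32 → (19, 'edebbcccdeaeceb')
  33 → (0, 'eeccdcbaeaaadedcceaedebbcccdeaeceb')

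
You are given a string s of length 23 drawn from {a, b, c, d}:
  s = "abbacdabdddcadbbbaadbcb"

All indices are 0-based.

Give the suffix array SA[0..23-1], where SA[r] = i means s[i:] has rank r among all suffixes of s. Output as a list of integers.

rank | idx | suffix
   0 |  17 | aadbcb
   1 |   0 | abbacdabdddcadbbbaadbcb
   2 |   6 | abdddcadbbbaadbcb
   3 |   3 | acdabdddcadbbbaadbcb
   4 |  12 | adbbbaadbcb
   5 |  18 | adbcb
   6 |  22 | b
   7 |  16 | baadbcb
   8 |   2 | bacdabdddcadbbbaadbcb
   9 |  15 | bbaadbcb
  10 |   1 | bbacdabdddcadbbbaadbcb
  11 |  14 | bbbaadbcb
  12 |  20 | bcb
  13 |   7 | bdddcadbbbaadbcb
  14 |  11 | cadbbbaadbcb
  15 |  21 | cb
  16 |   4 | cdabdddcadbbbaadbcb
  17 |   5 | dabdddcadbbbaadbcb
  18 |  13 | dbbbaadbcb
  19 |  19 | dbcb
  20 |  10 | dcadbbbaadbcb
  21 |   9 | ddcadbbbaadbcb
  22 |   8 | dddcadbbbaadbcb

[17, 0, 6, 3, 12, 18, 22, 16, 2, 15, 1, 14, 20, 7, 11, 21, 4, 5, 13, 19, 10, 9, 8]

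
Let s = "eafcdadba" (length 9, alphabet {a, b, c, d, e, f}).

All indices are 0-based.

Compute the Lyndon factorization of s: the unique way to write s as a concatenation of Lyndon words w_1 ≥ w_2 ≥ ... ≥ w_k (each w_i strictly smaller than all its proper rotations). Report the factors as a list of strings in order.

emit factor 1: 'e' (i=0, period=1)
emit factor 2: 'afcd' (i=1, period=4)
emit factor 3: 'adb' (i=5, period=3)
emit factor 4: 'a' (i=8, period=1)

["e", "afcd", "adb", "a"]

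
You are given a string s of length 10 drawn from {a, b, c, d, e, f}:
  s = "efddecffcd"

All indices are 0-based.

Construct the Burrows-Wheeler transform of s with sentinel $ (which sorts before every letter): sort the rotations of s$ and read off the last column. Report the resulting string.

dfecfdd$fec

rank  rotation     last
    0  $efddecffcd  d
    1  cd$efddecff  f
    2  cffcd$efdde  e
    3  d$efddecffc  c
    4  ddecffcd$ef  f
    5  decffcd$efd  d
    6  ecffcd$efdd  d
    7  efddecffcd$  $
    8  fcd$efddecf  f
    9  fddecffcd$e  e
   10  ffcd$efddec  c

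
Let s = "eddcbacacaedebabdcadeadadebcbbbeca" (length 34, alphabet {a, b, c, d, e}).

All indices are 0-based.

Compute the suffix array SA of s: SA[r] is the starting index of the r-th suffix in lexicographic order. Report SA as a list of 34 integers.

[33, 14, 5, 7, 21, 18, 23, 9, 13, 4, 28, 29, 26, 15, 30, 32, 6, 17, 8, 3, 27, 22, 16, 2, 1, 19, 11, 24, 20, 12, 25, 31, 0, 10]

sorted suffixes:
  #0 SA[0]=33  'a'
  #1 SA[1]=14  'abdcadeadadebcbbbeca'
  #2 SA[2]=5  'acacaedebabdcadeadadebcbbbeca'
  #3 SA[3]=7  'acaedebabdcadeadadebcbbbeca'
  #4 SA[4]=21  'adadebcbbbeca'
  #5 SA[5]=18  'adeadadebcbbbeca'
  #6 SA[6]=23  'adebcbbbeca'
  #7 SA[7]=9  'aedebabdcadeadadebcbbbeca'
  #8 SA[8]=13  'babdcadeadadebcbbbeca'
  #9 SA[9]=4  'bacacaedebabdcadeadadebcbbbeca'
  #10 SA[10]=28  'bbbeca'
  #11 SA[11]=29  'bbeca'
  #12 SA[12]=26  'bcbbbeca'
  #13 SA[13]=15  'bdcadeadadebcbbbeca'
  #14 SA[14]=30  'beca'
  #15 SA[15]=32  'ca'
  #16 SA[16]=6  'cacaedebabdcadeadadebcbbbeca'
  #17 SA[17]=17  'cadeadadebcbbbeca'
  #18 SA[18]=8  'caedebabdcadeadadebcbbbeca'
  #19 SA[19]=3  'cbacacaedebabdcadeadadebcbbbeca'
  #20 SA[20]=27  'cbbbeca'
  #21 SA[21]=22  'dadebcbbbeca'
  #22 SA[22]=16  'dcadeadadebcbbbeca'
  #23 SA[23]=2  'dcbacacaedebabdcadeadadebcbbbeca'
  #24 SA[24]=1  'ddcbacacaedebabdcadeadadebcbbbeca'
  #25 SA[25]=19  'deadadebcbbbeca'
  #26 SA[26]=11  'debabdcadeadadebcbbbeca'
  #27 SA[27]=24  'debcbbbeca'
  #28 SA[28]=20  'eadadebcbbbeca'
  #29 SA[29]=12  'ebabdcadeadadebcbbbeca'
  #30 SA[30]=25  'ebcbbbeca'
  #31 SA[31]=31  'eca'
  #32 SA[32]=0  'eddcbacacaedebabdcadeadadebcbbbeca'
  #33 SA[33]=10  'edebabdcadeadadebcbbbeca'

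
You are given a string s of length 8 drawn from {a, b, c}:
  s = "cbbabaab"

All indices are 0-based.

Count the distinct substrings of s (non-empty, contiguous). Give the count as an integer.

29

rank | idx | suffix
   0 |   5 | aab
   1 |   6 | ab
   2 |   3 | abaab
   3 |   7 | b
   4 |   4 | baab
   5 |   2 | babaab
   6 |   1 | bbabaab
   7 |   0 | cbbabaab

SA = [5, 6, 3, 7, 4, 2, 1, 0]
rank  pair      lcp
   1  s[5:],s[6:]  1  'a'
   2  s[6:],s[3:]  2  'ab'
   3  s[3:],s[7:]  0  ''
   4  s[7:],s[4:]  1  'b'
   5  s[4:],s[2:]  2  'ba'
   6  s[2:],s[1:]  1  'b'
   7  s[1:],s[0:]  0  ''

n(n+1)/2 = 8·9/2 = 36
Σ LCP = 0 + 1 + 2 + 0 + 1 + 2 + 1 + 0 = 7
distinct = 36 − 7 = 29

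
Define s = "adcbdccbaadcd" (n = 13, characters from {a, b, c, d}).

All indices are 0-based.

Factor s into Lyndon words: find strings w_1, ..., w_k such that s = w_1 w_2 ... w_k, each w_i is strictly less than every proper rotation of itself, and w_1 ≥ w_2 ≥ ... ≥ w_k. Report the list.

["adcbdccb", "aadcd"]

emit factor 1: 'adcbdccb' (i=0, period=8)
emit factor 2: 'aadcd' (i=8, period=5)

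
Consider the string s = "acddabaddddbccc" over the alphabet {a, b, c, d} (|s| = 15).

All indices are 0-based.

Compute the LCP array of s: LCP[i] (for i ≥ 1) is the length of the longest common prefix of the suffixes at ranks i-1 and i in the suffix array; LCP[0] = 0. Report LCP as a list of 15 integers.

rank | idx | suffix
   0 |   4 | abaddddbccc
   1 |   0 | acddabaddddbccc
   2 |   6 | addddbccc
   3 |   5 | baddddbccc
   4 |  11 | bccc
   5 |  14 | c
   6 |  13 | cc
   7 |  12 | ccc
   8 |   1 | cddabaddddbccc
   9 |   3 | dabaddddbccc
  10 |  10 | dbccc
  11 |   2 | ddabaddddbccc
  12 |   9 | ddbccc
  13 |   8 | dddbccc
  14 |   7 | ddddbccc

SA = [4, 0, 6, 5, 11, 14, 13, 12, 1, 3, 10, 2, 9, 8, 7]
i: (SA[i-1],SA[i]) lcp shared
  1: (4,0) 1 'a'
  2: (0,6) 1 'a'
  3: (6,5) 0 ''
  4: (5,11) 1 'b'
  5: (11,14) 0 ''
  6: (14,13) 1 'c'
  7: (13,12) 2 'cc'
  8: (12,1) 1 'c'
  9: (1,3) 0 ''
  10: (3,10) 1 'd'
  11: (10,2) 1 'd'
  12: (2,9) 2 'dd'
  13: (9,8) 2 'dd'
  14: (8,7) 3 'ddd'

[0, 1, 1, 0, 1, 0, 1, 2, 1, 0, 1, 1, 2, 2, 3]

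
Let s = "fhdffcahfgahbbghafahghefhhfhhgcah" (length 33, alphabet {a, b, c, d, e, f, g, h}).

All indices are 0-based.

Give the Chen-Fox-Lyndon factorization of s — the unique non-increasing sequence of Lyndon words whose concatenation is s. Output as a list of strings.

["fh", "dff", "c", "ahfg", "ahbbgh", "afahghefhhfhhgcah"]

emit factor 1: 'fh' (i=0, period=2)
emit factor 2: 'dff' (i=2, period=3)
emit factor 3: 'c' (i=5, period=1)
emit factor 4: 'ahfg' (i=6, period=4)
emit factor 5: 'ahbbgh' (i=10, period=6)
emit factor 6: 'afahghefhhfhhgcah' (i=16, period=17)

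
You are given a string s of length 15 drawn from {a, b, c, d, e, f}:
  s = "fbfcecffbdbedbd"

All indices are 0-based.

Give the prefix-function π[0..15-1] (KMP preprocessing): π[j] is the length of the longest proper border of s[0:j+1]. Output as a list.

[0, 0, 1, 0, 0, 0, 1, 1, 2, 0, 0, 0, 0, 0, 0]

π[0] = 0
j=1 s[j]='b': π[1]=0 (border '')
j=2 s[j]='f': π[2]=1 (border 'f')
j=3 s[j]='c': k: 1→0; π[3]=0 (border '')
j=4 s[j]='e': π[4]=0 (border '')
j=5 s[j]='c': π[5]=0 (border '')
j=6 s[j]='f': π[6]=1 (border 'f')
j=7 s[j]='f': k: 1→0; π[7]=1 (border 'f')
j=8 s[j]='b': π[8]=2 (border 'fb')
j=9 s[j]='d': k: 2→0; π[9]=0 (border '')
j=10 s[j]='b': π[10]=0 (border '')
j=11 s[j]='e': π[11]=0 (border '')
j=12 s[j]='d': π[12]=0 (border '')
j=13 s[j]='b': π[13]=0 (border '')
j=14 s[j]='d': π[14]=0 (border '')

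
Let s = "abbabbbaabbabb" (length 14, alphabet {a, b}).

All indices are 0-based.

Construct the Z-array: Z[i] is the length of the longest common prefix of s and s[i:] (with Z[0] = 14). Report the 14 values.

Z[0]=14
i=1: outside box; Z[1]=0
i=2: outside box; Z[2]=0
i=3: outside box; Z[3]=3 grow→box=[3,6)
i=4: min(r-i=2, Z[1]=0)=0; Z[4]=0
i=5: min(r-i=1, Z[2]=0)=0; Z[5]=0
i=6: outside box; Z[6]=0
i=7: outside box; Z[7]=1 grow→box=[7,8)
i=8: outside box; Z[8]=6 grow→box=[8,14)
i=9: min(r-i=5, Z[1]=0)=0; Z[9]=0
i=10: min(r-i=4, Z[2]=0)=0; Z[10]=0
i=11: min(r-i=3, Z[3]=3)=3; Z[11]=3
i=12: min(r-i=2, Z[4]=0)=0; Z[12]=0
i=13: min(r-i=1, Z[5]=0)=0; Z[13]=0

[14, 0, 0, 3, 0, 0, 0, 1, 6, 0, 0, 3, 0, 0]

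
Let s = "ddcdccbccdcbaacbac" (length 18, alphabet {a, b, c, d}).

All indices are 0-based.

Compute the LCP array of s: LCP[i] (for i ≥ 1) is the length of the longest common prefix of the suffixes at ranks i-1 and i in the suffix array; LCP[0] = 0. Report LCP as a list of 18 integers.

[0, 1, 2, 0, 2, 1, 0, 1, 3, 2, 1, 2, 1, 3, 0, 2, 2, 1]

sorted suffixes:
  #0 SA[0]=12  'aacbac'
  #1 SA[1]=16  'ac'
  #2 SA[2]=13  'acbac'
  #3 SA[3]=11  'baacbac'
  #4 SA[4]=15  'bac'
  #5 SA[5]=6  'bccdcbaacbac'
  #6 SA[6]=17  'c'
  #7 SA[7]=10  'cbaacbac'
  #8 SA[8]=14  'cbac'
  #9 SA[9]=5  'cbccdcbaacbac'
  #10 SA[10]=4  'ccbccdcbaacbac'
  #11 SA[11]=7  'ccdcbaacbac'
  #12 SA[12]=8  'cdcbaacbac'
  #13 SA[13]=2  'cdccbccdcbaacbac'
  #14 SA[14]=9  'dcbaacbac'
  #15 SA[15]=3  'dccbccdcbaacbac'
  #16 SA[16]=1  'dcdccbccdcbaacbac'
  #17 SA[17]=0  'ddcdccbccdcbaacbac'

SA = [12, 16, 13, 11, 15, 6, 17, 10, 14, 5, 4, 7, 8, 2, 9, 3, 1, 0]
i: (SA[i-1],SA[i]) lcp shared
  1: (12,16) 1 'a'
  2: (16,13) 2 'ac'
  3: (13,11) 0 ''
  4: (11,15) 2 'ba'
  5: (15,6) 1 'b'
  6: (6,17) 0 ''
  7: (17,10) 1 'c'
  8: (10,14) 3 'cba'
  9: (14,5) 2 'cb'
  10: (5,4) 1 'c'
  11: (4,7) 2 'cc'
  12: (7,8) 1 'c'
  13: (8,2) 3 'cdc'
  14: (2,9) 0 ''
  15: (9,3) 2 'dc'
  16: (3,1) 2 'dc'
  17: (1,0) 1 'd'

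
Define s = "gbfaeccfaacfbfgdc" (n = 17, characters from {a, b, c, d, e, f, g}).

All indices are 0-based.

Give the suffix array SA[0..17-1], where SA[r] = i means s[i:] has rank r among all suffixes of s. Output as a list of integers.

[8, 9, 3, 1, 12, 16, 5, 6, 10, 15, 4, 7, 2, 11, 13, 0, 14]

rank | idx | suffix
   0 |   8 | aacfbfgdc
   1 |   9 | acfbfgdc
   2 |   3 | aeccfaacfbfgdc
   3 |   1 | bfaeccfaacfbfgdc
   4 |  12 | bfgdc
   5 |  16 | c
   6 |   5 | ccfaacfbfgdc
   7 |   6 | cfaacfbfgdc
   8 |  10 | cfbfgdc
   9 |  15 | dc
  10 |   4 | eccfaacfbfgdc
  11 |   7 | faacfbfgdc
  12 |   2 | faeccfaacfbfgdc
  13 |  11 | fbfgdc
  14 |  13 | fgdc
  15 |   0 | gbfaeccfaacfbfgdc
  16 |  14 | gdc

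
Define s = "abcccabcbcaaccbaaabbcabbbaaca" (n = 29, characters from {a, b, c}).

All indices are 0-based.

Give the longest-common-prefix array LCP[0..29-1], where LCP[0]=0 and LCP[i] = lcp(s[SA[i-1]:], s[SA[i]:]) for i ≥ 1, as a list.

rank→(start, suffix):
  0 → (28, 'a')
  1 → (15, 'aaabbcabbbaaca')
  2 → (16, 'aabbcabbbaaca')
  3 → (25, 'aaca')
  4 → (10, 'aaccbaaabbcabbbaaca')
  5 → (21, 'abbbaaca')
  6 → (17, 'abbcabbbaaca')
  7 → (5, 'abcbcaaccbaaabbcabbbaaca')
  8 → (0, 'abcccabcbcaaccbaaabbcabbbaaca')
  9 → (26, 'aca')
  10 → (11, 'accbaaabbcabbbaaca')
  11 → (14, 'baaabbcabbbaaca')
  12 → (24, 'baaca')
  13 → (23, 'bbaaca')
  14 → (22, 'bbbaaca')
  15 → (18, 'bbcabbbaaca')
  16 → (8, 'bcaaccbaaabbcabbbaaca')
  17 → (19, 'bcabbbaaca')
  18 → (6, 'bcbcaaccbaaabbcabbbaaca')
  19 → (1, 'bcccabcbcaaccbaaabbcabbbaaca')
  20 → (27, 'ca')
  21 → (9, 'caaccbaaabbcabbbaaca')
  22 → (20, 'cabbbaaca')
  23 → (4, 'cabcbcaaccbaaabbcabbbaaca')
  24 → (13, 'cbaaabbcabbbaaca')
  25 → (7, 'cbcaaccbaaabbcabbbaaca')
  26 → (3, 'ccabcbcaaccbaaabbcabbbaaca')
  27 → (12, 'ccbaaabbcabbbaaca')
  28 → (2, 'cccabcbcaaccbaaabbcabbbaaca')

SA = [28, 15, 16, 25, 10, 21, 17, 5, 0, 26, 11, 14, 24, 23, 22, 18, 8, 19, 6, 1, 27, 9, 20, 4, 13, 7, 3, 12, 2]
i: (SA[i-1],SA[i]) lcp shared
  1: (28,15) 1 'a'
  2: (15,16) 2 'aa'
  3: (16,25) 2 'aa'
  4: (25,10) 3 'aac'
  5: (10,21) 1 'a'
  6: (21,17) 3 'abb'
  7: (17,5) 2 'ab'
  8: (5,0) 3 'abc'
  9: (0,26) 1 'a'
  10: (26,11) 2 'ac'
  11: (11,14) 0 ''
  12: (14,24) 3 'baa'
  13: (24,23) 1 'b'
  14: (23,22) 2 'bb'
  15: (22,18) 2 'bb'
  16: (18,8) 1 'b'
  17: (8,19) 3 'bca'
  18: (19,6) 2 'bc'
  19: (6,1) 2 'bc'
  20: (1,27) 0 ''
  21: (27,9) 2 'ca'
  22: (9,20) 2 'ca'
  23: (20,4) 3 'cab'
  24: (4,13) 1 'c'
  25: (13,7) 2 'cb'
  26: (7,3) 1 'c'
  27: (3,12) 2 'cc'
  28: (12,2) 2 'cc'

[0, 1, 2, 2, 3, 1, 3, 2, 3, 1, 2, 0, 3, 1, 2, 2, 1, 3, 2, 2, 0, 2, 2, 3, 1, 2, 1, 2, 2]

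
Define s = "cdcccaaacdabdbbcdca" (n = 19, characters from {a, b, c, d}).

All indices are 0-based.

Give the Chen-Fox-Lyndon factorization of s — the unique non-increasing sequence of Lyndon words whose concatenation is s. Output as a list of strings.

["cd", "c", "c", "c", "aaacdabdbbcdc", "a"]

emit factor 1: 'cd' (i=0, period=2)
emit factor 2: 'c' (i=2, period=1)
emit factor 3: 'c' (i=3, period=1)
emit factor 4: 'c' (i=4, period=1)
emit factor 5: 'aaacdabdbbcdc' (i=5, period=13)
emit factor 6: 'a' (i=18, period=1)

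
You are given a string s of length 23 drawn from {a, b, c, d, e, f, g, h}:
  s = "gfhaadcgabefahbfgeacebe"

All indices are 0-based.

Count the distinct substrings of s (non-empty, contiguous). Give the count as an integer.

rank→(start, suffix):
  0 → (3, 'aadcgabefahbfgeacebe')
  1 → (8, 'abefahbfgeacebe')
  2 → (18, 'acebe')
  3 → (4, 'adcgabefahbfgeacebe')
  4 → (12, 'ahbfgeacebe')
  5 → (21, 'be')
  6 → (9, 'befahbfgeacebe')
  7 → (14, 'bfgeacebe')
  8 → (19, 'cebe')
  9 → (6, 'cgabefahbfgeacebe')
  10 → (5, 'dcgabefahbfgeacebe')
  11 → (22, 'e')
  12 → (17, 'eacebe')
  13 → (20, 'ebe')
  14 → (10, 'efahbfgeacebe')
  15 → (11, 'fahbfgeacebe')
  16 → (15, 'fgeacebe')
  17 → (1, 'fhaadcgabefahbfgeacebe')
  18 → (7, 'gabefahbfgeacebe')
  19 → (16, 'geacebe')
  20 → (0, 'gfhaadcgabefahbfgeacebe')
  21 → (2, 'haadcgabefahbfgeacebe')
  22 → (13, 'hbfgeacebe')

SA = [3, 8, 18, 4, 12, 21, 9, 14, 19, 6, 5, 22, 17, 20, 10, 11, 15, 1, 7, 16, 0, 2, 13]
[i] adj suffixes → lcp
  [1] 3/8 → 1 ('a')
  [2] 8/18 → 1 ('a')
  [3] 18/4 → 1 ('a')
  [4] 4/12 → 1 ('a')
  [5] 12/21 → 0 ('')
  [6] 21/9 → 2 ('be')
  [7] 9/14 → 1 ('b')
  [8] 14/19 → 0 ('')
  [9] 19/6 → 1 ('c')
  [10] 6/5 → 0 ('')
  [11] 5/22 → 0 ('')
  [12] 22/17 → 1 ('e')
  [13] 17/20 → 1 ('e')
  [14] 20/10 → 1 ('e')
  [15] 10/11 → 0 ('')
  [16] 11/15 → 1 ('f')
  [17] 15/1 → 1 ('f')
  [18] 1/7 → 0 ('')
  [19] 7/16 → 1 ('g')
  [20] 16/0 → 1 ('g')
  [21] 0/2 → 0 ('')
  [22] 2/13 → 1 ('h')

n(n+1)/2 = 23·24/2 = 276
Σ LCP = 0 + 1 + 1 + 1 + 1 + 0 + 2 + 1 + 0 + 1 + 0 + 0 + 1 + 1 + 1 + 0 + 1 + 1 + 0 + 1 + 1 + 0 + 1 = 16
distinct = 276 − 16 = 260

260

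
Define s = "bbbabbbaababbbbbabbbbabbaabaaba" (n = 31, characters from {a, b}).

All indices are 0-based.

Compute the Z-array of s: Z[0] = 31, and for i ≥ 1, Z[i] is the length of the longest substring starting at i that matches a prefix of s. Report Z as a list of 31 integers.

Z[0]=31
i=1: i≥r, start 0; Z[1]=2 extend→box=[1,3)
i=2: min(r-i=1, Z[1]=2)=1; Z[2]=1
i=3: i≥r, start 0; Z[3]=0
i=4: i≥r, start 0; Z[4]=4 extend→box=[4,8)
i=5: min(r-i=3, Z[1]=2)=2; Z[5]=2
i=6: min(r-i=2, Z[2]=1)=1; Z[6]=1
i=7: min(r-i=1, Z[3]=0)=0; Z[7]=0
i=8: i≥r, start 0; Z[8]=0
i=9: i≥r, start 0; Z[9]=1 extend→box=[9,10)
i=10: i≥r, start 0; Z[10]=0
i=11: i≥r, start 0; Z[11]=3 extend→box=[11,14)
i=12: min(r-i=2, Z[1]=2)=2; Z[12]=3 extend→box=[12,15)
i=13: min(r-i=2, Z[1]=2)=2; Z[13]=7 extend→box=[13,20)
i=14: min(r-i=6, Z[1]=2)=2; Z[14]=2
i=15: min(r-i=5, Z[2]=1)=1; Z[15]=1
i=16: min(r-i=4, Z[3]=0)=0; Z[16]=0
i=17: min(r-i=3, Z[4]=4)=3; Z[17]=3
i=18: min(r-i=2, Z[5]=2)=2; Z[18]=6 extend→box=[18,24)
i=19: min(r-i=5, Z[1]=2)=2; Z[19]=2
i=20: min(r-i=4, Z[2]=1)=1; Z[20]=1
i=21: min(r-i=3, Z[3]=0)=0; Z[21]=0
i=22: min(r-i=2, Z[4]=4)=2; Z[22]=2
i=23: min(r-i=1, Z[5]=2)=1; Z[23]=1
i=24: i≥r, start 0; Z[24]=0
i=25: i≥r, start 0; Z[25]=0
i=26: i≥r, start 0; Z[26]=1 extend→box=[26,27)
i=27: i≥r, start 0; Z[27]=0
i=28: i≥r, start 0; Z[28]=0
i=29: i≥r, start 0; Z[29]=1 extend→box=[29,30)
i=30: i≥r, start 0; Z[30]=0

[31, 2, 1, 0, 4, 2, 1, 0, 0, 1, 0, 3, 3, 7, 2, 1, 0, 3, 6, 2, 1, 0, 2, 1, 0, 0, 1, 0, 0, 1, 0]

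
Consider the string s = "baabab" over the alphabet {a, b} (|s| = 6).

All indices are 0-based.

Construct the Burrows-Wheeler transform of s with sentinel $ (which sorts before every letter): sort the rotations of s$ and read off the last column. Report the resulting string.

bbbaa$a

rank  rotation last
    0  $baabab  b
    1  aabab$b  b
    2  ab$baab  b
    3  abab$ba  a
    4  b$baaba  a
    5  baabab$  $
    6  bab$baa  a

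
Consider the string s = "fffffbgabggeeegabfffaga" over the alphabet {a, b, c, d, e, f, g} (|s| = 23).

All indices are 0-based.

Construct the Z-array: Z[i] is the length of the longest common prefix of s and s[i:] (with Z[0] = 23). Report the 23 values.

[23, 4, 3, 2, 1, 0, 0, 0, 0, 0, 0, 0, 0, 0, 0, 0, 0, 3, 2, 1, 0, 0, 0]

Z[0]=23
i=1: outside box; Z[1]=4 extend→box=[1,5)
i=2: min(r-i=3, Z[1]=4)=3; Z[2]=3
i=3: min(r-i=2, Z[2]=3)=2; Z[3]=2
i=4: min(r-i=1, Z[3]=2)=1; Z[4]=1
i=5: outside box; Z[5]=0
i=6: outside box; Z[6]=0
i=7: outside box; Z[7]=0
i=8: outside box; Z[8]=0
i=9: outside box; Z[9]=0
i=10: outside box; Z[10]=0
i=11: outside box; Z[11]=0
i=12: outside box; Z[12]=0
i=13: outside box; Z[13]=0
i=14: outside box; Z[14]=0
i=15: outside box; Z[15]=0
i=16: outside box; Z[16]=0
i=17: outside box; Z[17]=3 extend→box=[17,20)
i=18: min(r-i=2, Z[1]=4)=2; Z[18]=2
i=19: min(r-i=1, Z[2]=3)=1; Z[19]=1
i=20: outside box; Z[20]=0
i=21: outside box; Z[21]=0
i=22: outside box; Z[22]=0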